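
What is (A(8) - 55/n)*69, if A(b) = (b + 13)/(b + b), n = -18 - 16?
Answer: 54993/272 ≈ 202.18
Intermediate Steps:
n = -34
A(b) = (13 + b)/(2*b) (A(b) = (13 + b)/((2*b)) = (13 + b)*(1/(2*b)) = (13 + b)/(2*b))
(A(8) - 55/n)*69 = ((½)*(13 + 8)/8 - 55/(-34))*69 = ((½)*(⅛)*21 - 55*(-1/34))*69 = (21/16 + 55/34)*69 = (797/272)*69 = 54993/272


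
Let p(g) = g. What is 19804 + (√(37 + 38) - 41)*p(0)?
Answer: 19804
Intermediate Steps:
19804 + (√(37 + 38) - 41)*p(0) = 19804 + (√(37 + 38) - 41)*0 = 19804 + (√75 - 41)*0 = 19804 + (5*√3 - 41)*0 = 19804 + (-41 + 5*√3)*0 = 19804 + 0 = 19804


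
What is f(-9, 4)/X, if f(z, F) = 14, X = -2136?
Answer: -7/1068 ≈ -0.0065543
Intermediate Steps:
f(-9, 4)/X = 14/(-2136) = 14*(-1/2136) = -7/1068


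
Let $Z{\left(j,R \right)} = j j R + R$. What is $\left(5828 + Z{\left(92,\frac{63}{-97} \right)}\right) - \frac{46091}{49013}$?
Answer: $\frac{1564974446}{4754261} \approx 329.17$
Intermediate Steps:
$Z{\left(j,R \right)} = R + R j^{2}$ ($Z{\left(j,R \right)} = j^{2} R + R = R j^{2} + R = R + R j^{2}$)
$\left(5828 + Z{\left(92,\frac{63}{-97} \right)}\right) - \frac{46091}{49013} = \left(5828 + \frac{63}{-97} \left(1 + 92^{2}\right)\right) - \frac{46091}{49013} = \left(5828 + 63 \left(- \frac{1}{97}\right) \left(1 + 8464\right)\right) - 46091 \cdot \frac{1}{49013} = \left(5828 - \frac{533295}{97}\right) - \frac{46091}{49013} = \frac{32021}{97} - \frac{46091}{49013} = \frac{1564974446}{4754261}$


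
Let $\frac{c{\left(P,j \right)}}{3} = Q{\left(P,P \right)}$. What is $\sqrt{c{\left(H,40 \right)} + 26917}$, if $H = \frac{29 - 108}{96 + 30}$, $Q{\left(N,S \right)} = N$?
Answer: $\frac{\sqrt{47478270}}{42} \approx 164.06$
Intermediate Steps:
$H = - \frac{79}{126} \approx -0.62698$
$c{\left(P,j \right)} = 3 P$
$\sqrt{c{\left(H,40 \right)} + 26917} = \sqrt{3 \left(- \frac{79}{126}\right) + 26917} = \sqrt{- \frac{79}{42} + 26917} = \sqrt{\frac{1130435}{42}} = \frac{\sqrt{47478270}}{42}$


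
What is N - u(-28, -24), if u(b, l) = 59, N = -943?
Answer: -1002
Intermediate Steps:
N - u(-28, -24) = -943 - 1*59 = -943 - 59 = -1002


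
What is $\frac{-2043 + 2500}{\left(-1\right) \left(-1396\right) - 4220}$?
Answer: $- \frac{457}{2824} \approx -0.16183$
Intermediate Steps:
$\frac{-2043 + 2500}{\left(-1\right) \left(-1396\right) - 4220} = \frac{457}{1396 - 4220} = \frac{457}{-2824} = 457 \left(- \frac{1}{2824}\right) = - \frac{457}{2824}$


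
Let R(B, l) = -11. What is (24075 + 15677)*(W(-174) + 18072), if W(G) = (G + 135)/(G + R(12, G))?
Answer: 132905206968/185 ≈ 7.1841e+8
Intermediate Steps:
W(G) = (135 + G)/(-11 + G) (W(G) = (G + 135)/(G - 11) = (135 + G)/(-11 + G))
(24075 + 15677)*(W(-174) + 18072) = (24075 + 15677)*((135 - 174)/(-11 - 174) + 18072) = 39752*(-39/(-185) + 18072) = 39752*(-1/185*(-39) + 18072) = 39752*(39/185 + 18072) = 39752*(3343359/185) = 132905206968/185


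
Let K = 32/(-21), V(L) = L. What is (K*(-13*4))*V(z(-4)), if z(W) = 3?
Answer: 1664/7 ≈ 237.71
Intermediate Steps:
K = -32/21 (K = 32*(-1/21) = -32/21 ≈ -1.5238)
(K*(-13*4))*V(z(-4)) = -(-416)*4/21*3 = -32/21*(-52)*3 = (1664/21)*3 = 1664/7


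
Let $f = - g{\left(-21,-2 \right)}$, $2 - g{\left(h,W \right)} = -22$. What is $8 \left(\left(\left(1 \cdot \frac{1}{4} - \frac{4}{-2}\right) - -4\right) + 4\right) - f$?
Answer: $106$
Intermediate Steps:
$g{\left(h,W \right)} = 24$ ($g{\left(h,W \right)} = 2 - -22 = 2 + 22 = 24$)
$f = -24$ ($f = \left(-1\right) 24 = -24$)
$8 \left(\left(\left(1 \cdot \frac{1}{4} - \frac{4}{-2}\right) - -4\right) + 4\right) - f = 8 \left(\left(\left(1 \cdot \frac{1}{4} - \frac{4}{-2}\right) - -4\right) + 4\right) - -24 = 8 \left(\left(\left(1 \cdot \frac{1}{4} - -2\right) + 4\right) + 4\right) + 24 = 8 \left(\left(\left(\frac{1}{4} + 2\right) + 4\right) + 4\right) + 24 = 8 \left(\left(\frac{9}{4} + 4\right) + 4\right) + 24 = 8 \left(\frac{25}{4} + 4\right) + 24 = 8 \cdot \frac{41}{4} + 24 = 82 + 24 = 106$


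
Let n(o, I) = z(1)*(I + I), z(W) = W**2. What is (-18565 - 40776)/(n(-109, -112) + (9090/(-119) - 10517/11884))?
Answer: 83919804836/426056987 ≈ 196.97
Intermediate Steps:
n(o, I) = 2*I (n(o, I) = 1**2*(I + I) = 1*(2*I) = 2*I)
(-18565 - 40776)/(n(-109, -112) + (9090/(-119) - 10517/11884)) = (-18565 - 40776)/(2*(-112) + (9090/(-119) - 10517/11884)) = -59341/(-224 + (9090*(-1/119) - 10517*1/11884)) = -59341/(-224 + (-9090/119 - 10517/11884)) = -59341/(-224 - 109277083/1414196) = -59341/(-426056987/1414196) = -59341*(-1414196/426056987) = 83919804836/426056987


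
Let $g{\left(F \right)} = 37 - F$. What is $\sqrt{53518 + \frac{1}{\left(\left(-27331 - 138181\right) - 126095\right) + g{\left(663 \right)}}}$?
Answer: $\frac{37 \sqrt{3338527361901}}{292233} \approx 231.34$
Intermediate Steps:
$\sqrt{53518 + \frac{1}{\left(\left(-27331 - 138181\right) - 126095\right) + g{\left(663 \right)}}} = \sqrt{53518 + \frac{1}{\left(\left(-27331 - 138181\right) - 126095\right) + \left(37 - 663\right)}} = \sqrt{53518 + \frac{1}{\left(-165512 - 126095\right) + \left(37 - 663\right)}} = \sqrt{53518 + \frac{1}{-291607 - 626}} = \sqrt{53518 + \frac{1}{-292233}} = \sqrt{53518 - \frac{1}{292233}} = \sqrt{\frac{15639725693}{292233}} = \frac{37 \sqrt{3338527361901}}{292233}$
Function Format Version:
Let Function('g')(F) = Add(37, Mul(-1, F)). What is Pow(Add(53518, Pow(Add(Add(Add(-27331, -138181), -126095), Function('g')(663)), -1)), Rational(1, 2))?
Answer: Mul(Rational(37, 292233), Pow(3338527361901, Rational(1, 2))) ≈ 231.34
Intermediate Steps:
Pow(Add(53518, Pow(Add(Add(Add(-27331, -138181), -126095), Function('g')(663)), -1)), Rational(1, 2)) = Pow(Add(53518, Pow(Add(Add(Add(-27331, -138181), -126095), Add(37, Mul(-1, 663))), -1)), Rational(1, 2)) = Pow(Add(53518, Pow(Add(Add(-165512, -126095), Add(37, -663)), -1)), Rational(1, 2)) = Pow(Add(53518, Pow(Add(-291607, -626), -1)), Rational(1, 2)) = Pow(Add(53518, Pow(-292233, -1)), Rational(1, 2)) = Pow(Add(53518, Rational(-1, 292233)), Rational(1, 2)) = Pow(Rational(15639725693, 292233), Rational(1, 2)) = Mul(Rational(37, 292233), Pow(3338527361901, Rational(1, 2)))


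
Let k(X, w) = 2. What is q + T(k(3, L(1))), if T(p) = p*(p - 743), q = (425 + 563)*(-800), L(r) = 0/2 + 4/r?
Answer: -791882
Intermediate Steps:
L(r) = 4/r (L(r) = 0*(½) + 4/r = 0 + 4/r = 4/r)
q = -790400 (q = 988*(-800) = -790400)
T(p) = p*(-743 + p)
q + T(k(3, L(1))) = -790400 + 2*(-743 + 2) = -790400 + 2*(-741) = -790400 - 1482 = -791882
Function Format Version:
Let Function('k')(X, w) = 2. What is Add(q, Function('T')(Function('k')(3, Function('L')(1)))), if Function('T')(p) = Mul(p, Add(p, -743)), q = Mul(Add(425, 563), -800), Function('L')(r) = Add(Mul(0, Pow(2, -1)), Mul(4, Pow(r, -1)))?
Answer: -791882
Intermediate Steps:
Function('L')(r) = Mul(4, Pow(r, -1)) (Function('L')(r) = Add(Mul(0, Rational(1, 2)), Mul(4, Pow(r, -1))) = Add(0, Mul(4, Pow(r, -1))) = Mul(4, Pow(r, -1)))
q = -790400 (q = Mul(988, -800) = -790400)
Function('T')(p) = Mul(p, Add(-743, p))
Add(q, Function('T')(Function('k')(3, Function('L')(1)))) = Add(-790400, Mul(2, Add(-743, 2))) = Add(-790400, Mul(2, -741)) = Add(-790400, -1482) = -791882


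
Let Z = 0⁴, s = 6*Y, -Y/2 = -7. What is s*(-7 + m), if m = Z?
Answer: -588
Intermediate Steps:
Y = 14 (Y = -2*(-7) = 14)
s = 84 (s = 6*14 = 84)
Z = 0
m = 0
s*(-7 + m) = 84*(-7 + 0) = 84*(-7) = -588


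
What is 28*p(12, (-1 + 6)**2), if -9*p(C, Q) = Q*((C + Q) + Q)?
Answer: -43400/9 ≈ -4822.2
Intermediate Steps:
p(C, Q) = -Q*(C + 2*Q)/9 (p(C, Q) = -Q*((C + Q) + Q)/9 = -Q*(C + 2*Q)/9)
28*p(12, (-1 + 6)**2) = 28*(-(-1 + 6)**2*(12 + 2*(-1 + 6)**2)/9) = 28*(-1/9*5**2*(12 + 2*5**2)) = 28*(-1/9*25*(12 + 2*25)) = 28*(-1/9*25*(12 + 50)) = 28*(-1/9*25*62) = 28*(-1550/9) = -43400/9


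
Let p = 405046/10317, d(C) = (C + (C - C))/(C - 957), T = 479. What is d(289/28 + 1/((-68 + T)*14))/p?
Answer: -1225463577/4412723016250 ≈ -0.00027771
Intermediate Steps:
d(C) = C/(-957 + C) (d(C) = (C + 0)/(-957 + C) = C/(-957 + C))
p = 405046/10317 (p = 405046*(1/10317) = 405046/10317 ≈ 39.260)
d(289/28 + 1/((-68 + T)*14))/p = ((289/28 + 1/((-68 + 479)*14))/(-957 + (289/28 + 1/((-68 + 479)*14))))/(405046/10317) = ((289*(1/28) + (1/14)/411)/(-957 + (289*(1/28) + (1/14)/411)))*(10317/405046) = ((289/28 + (1/411)*(1/14))/(-957 + (289/28 + (1/411)*(1/14))))*(10317/405046) = ((289/28 + 1/5754)/(-957 + (289/28 + 1/5754)))*(10317/405046) = (118781/(11508*(-957 + 118781/11508)))*(10317/405046) = (118781/(11508*(-10894375/11508)))*(10317/405046) = ((118781/11508)*(-11508/10894375))*(10317/405046) = -118781/10894375*10317/405046 = -1225463577/4412723016250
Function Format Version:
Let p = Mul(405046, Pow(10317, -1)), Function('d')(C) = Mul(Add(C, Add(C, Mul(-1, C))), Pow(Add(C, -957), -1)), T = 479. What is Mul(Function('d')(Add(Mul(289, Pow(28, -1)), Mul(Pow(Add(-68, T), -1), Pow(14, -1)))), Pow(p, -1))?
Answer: Rational(-1225463577, 4412723016250) ≈ -0.00027771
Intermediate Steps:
Function('d')(C) = Mul(C, Pow(Add(-957, C), -1)) (Function('d')(C) = Mul(Add(C, 0), Pow(Add(-957, C), -1)) = Mul(C, Pow(Add(-957, C), -1)))
p = Rational(405046, 10317) (p = Mul(405046, Rational(1, 10317)) = Rational(405046, 10317) ≈ 39.260)
Mul(Function('d')(Add(Mul(289, Pow(28, -1)), Mul(Pow(Add(-68, T), -1), Pow(14, -1)))), Pow(p, -1)) = Mul(Mul(Add(Mul(289, Pow(28, -1)), Mul(Pow(Add(-68, 479), -1), Pow(14, -1))), Pow(Add(-957, Add(Mul(289, Pow(28, -1)), Mul(Pow(Add(-68, 479), -1), Pow(14, -1)))), -1)), Pow(Rational(405046, 10317), -1)) = Mul(Mul(Add(Mul(289, Rational(1, 28)), Mul(Pow(411, -1), Rational(1, 14))), Pow(Add(-957, Add(Mul(289, Rational(1, 28)), Mul(Pow(411, -1), Rational(1, 14)))), -1)), Rational(10317, 405046)) = Mul(Mul(Add(Rational(289, 28), Mul(Rational(1, 411), Rational(1, 14))), Pow(Add(-957, Add(Rational(289, 28), Mul(Rational(1, 411), Rational(1, 14)))), -1)), Rational(10317, 405046)) = Mul(Mul(Add(Rational(289, 28), Rational(1, 5754)), Pow(Add(-957, Add(Rational(289, 28), Rational(1, 5754))), -1)), Rational(10317, 405046)) = Mul(Mul(Rational(118781, 11508), Pow(Add(-957, Rational(118781, 11508)), -1)), Rational(10317, 405046)) = Mul(Mul(Rational(118781, 11508), Pow(Rational(-10894375, 11508), -1)), Rational(10317, 405046)) = Mul(Mul(Rational(118781, 11508), Rational(-11508, 10894375)), Rational(10317, 405046)) = Mul(Rational(-118781, 10894375), Rational(10317, 405046)) = Rational(-1225463577, 4412723016250)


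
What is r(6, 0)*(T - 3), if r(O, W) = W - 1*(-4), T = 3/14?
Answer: -78/7 ≈ -11.143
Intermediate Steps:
T = 3/14 (T = 3*(1/14) = 3/14 ≈ 0.21429)
r(O, W) = 4 + W (r(O, W) = W + 4 = 4 + W)
r(6, 0)*(T - 3) = (4 + 0)*(3/14 - 3) = 4*(-39/14) = -78/7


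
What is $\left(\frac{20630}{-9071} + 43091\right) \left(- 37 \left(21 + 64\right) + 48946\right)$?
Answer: $\frac{17901679517631}{9071} \approx 1.9735 \cdot 10^{9}$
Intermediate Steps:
$\left(\frac{20630}{-9071} + 43091\right) \left(- 37 \left(21 + 64\right) + 48946\right) = \left(20630 \left(- \frac{1}{9071}\right) + 43091\right) \left(\left(-37\right) 85 + 48946\right) = \left(- \frac{20630}{9071} + 43091\right) \left(-3145 + 48946\right) = \frac{390857831}{9071} \cdot 45801 = \frac{17901679517631}{9071}$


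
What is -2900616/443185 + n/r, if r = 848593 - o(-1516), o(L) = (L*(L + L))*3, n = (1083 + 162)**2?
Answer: -38223654150513/5735231823455 ≈ -6.6647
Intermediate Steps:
n = 1550025 (n = 1245**2 = 1550025)
o(L) = 6*L**2 (o(L) = (L*(2*L))*3 = (2*L**2)*3 = 6*L**2)
r = -12940943 (r = 848593 - 6*(-1516)**2 = 848593 - 6*2298256 = 848593 - 1*13789536 = 848593 - 13789536 = -12940943)
-2900616/443185 + n/r = -2900616/443185 + 1550025/(-12940943) = -2900616*1/443185 + 1550025*(-1/12940943) = -2900616/443185 - 1550025/12940943 = -38223654150513/5735231823455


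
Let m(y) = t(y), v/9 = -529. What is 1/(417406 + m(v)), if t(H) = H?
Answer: 1/412645 ≈ 2.4234e-6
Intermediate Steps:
v = -4761 (v = 9*(-529) = -4761)
m(y) = y
1/(417406 + m(v)) = 1/(417406 - 4761) = 1/412645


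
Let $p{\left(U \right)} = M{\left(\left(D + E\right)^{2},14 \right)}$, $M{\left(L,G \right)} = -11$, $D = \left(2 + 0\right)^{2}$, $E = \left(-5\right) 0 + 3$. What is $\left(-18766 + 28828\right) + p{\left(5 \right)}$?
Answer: $10051$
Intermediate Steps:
$E = 3$ ($E = 0 + 3 = 3$)
$D = 4$ ($D = 2^{2} = 4$)
$p{\left(U \right)} = -11$
$\left(-18766 + 28828\right) + p{\left(5 \right)} = \left(-18766 + 28828\right) - 11 = 10062 - 11 = 10051$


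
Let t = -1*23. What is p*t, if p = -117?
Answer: 2691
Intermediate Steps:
t = -23
p*t = -117*(-23) = 2691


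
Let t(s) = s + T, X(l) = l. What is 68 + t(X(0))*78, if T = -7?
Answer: -478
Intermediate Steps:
t(s) = -7 + s (t(s) = s - 7 = -7 + s)
68 + t(X(0))*78 = 68 + (-7 + 0)*78 = 68 - 7*78 = 68 - 546 = -478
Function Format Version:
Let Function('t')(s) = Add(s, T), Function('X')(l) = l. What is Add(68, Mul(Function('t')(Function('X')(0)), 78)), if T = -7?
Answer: -478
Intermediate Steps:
Function('t')(s) = Add(-7, s) (Function('t')(s) = Add(s, -7) = Add(-7, s))
Add(68, Mul(Function('t')(Function('X')(0)), 78)) = Add(68, Mul(Add(-7, 0), 78)) = Add(68, Mul(-7, 78)) = Add(68, -546) = -478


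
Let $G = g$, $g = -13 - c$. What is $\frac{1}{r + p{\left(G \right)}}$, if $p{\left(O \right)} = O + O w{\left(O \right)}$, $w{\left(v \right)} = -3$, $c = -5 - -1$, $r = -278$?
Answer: $- \frac{1}{260} \approx -0.0038462$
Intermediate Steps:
$c = -4$ ($c = -5 + 1 = -4$)
$g = -9$ ($g = -13 - -4 = -13 + 4 = -9$)
$G = -9$
$p{\left(O \right)} = - 2 O$ ($p{\left(O \right)} = O + O \left(-3\right) = O - 3 O = - 2 O$)
$\frac{1}{r + p{\left(G \right)}} = \frac{1}{-278 - -18} = \frac{1}{-278 + 18} = \frac{1}{-260} = - \frac{1}{260}$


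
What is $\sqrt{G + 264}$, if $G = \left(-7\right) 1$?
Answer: $\sqrt{257} \approx 16.031$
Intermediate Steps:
$G = -7$
$\sqrt{G + 264} = \sqrt{-7 + 264} = \sqrt{257}$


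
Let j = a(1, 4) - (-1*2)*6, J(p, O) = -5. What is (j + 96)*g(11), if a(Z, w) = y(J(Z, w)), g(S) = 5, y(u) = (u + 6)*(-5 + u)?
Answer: 490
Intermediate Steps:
y(u) = (-5 + u)*(6 + u) (y(u) = (6 + u)*(-5 + u) = (-5 + u)*(6 + u))
a(Z, w) = -10 (a(Z, w) = -30 - 5 + (-5)² = -30 - 5 + 25 = -10)
j = 2 (j = -10 - (-1*2)*6 = -10 - (-2)*6 = -10 - 1*(-12) = -10 + 12 = 2)
(j + 96)*g(11) = (2 + 96)*5 = 98*5 = 490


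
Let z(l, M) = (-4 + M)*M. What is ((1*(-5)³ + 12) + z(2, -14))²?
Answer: 19321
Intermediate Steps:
z(l, M) = M*(-4 + M)
((1*(-5)³ + 12) + z(2, -14))² = ((1*(-5)³ + 12) - 14*(-4 - 14))² = ((1*(-125) + 12) - 14*(-18))² = ((-125 + 12) + 252)² = (-113 + 252)² = 139² = 19321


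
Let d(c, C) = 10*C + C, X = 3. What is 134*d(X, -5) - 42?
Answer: -7412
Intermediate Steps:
d(c, C) = 11*C
134*d(X, -5) - 42 = 134*(11*(-5)) - 42 = 134*(-55) - 42 = -7370 - 42 = -7412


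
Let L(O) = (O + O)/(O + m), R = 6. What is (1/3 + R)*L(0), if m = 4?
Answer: 0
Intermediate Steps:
L(O) = 2*O/(4 + O) (L(O) = (O + O)/(O + 4) = (2*O)/(4 + O) = 2*O/(4 + O))
(1/3 + R)*L(0) = (1/3 + 6)*(2*0/(4 + 0)) = (⅓ + 6)*(2*0/4) = 19*(2*0*(¼))/3 = (19/3)*0 = 0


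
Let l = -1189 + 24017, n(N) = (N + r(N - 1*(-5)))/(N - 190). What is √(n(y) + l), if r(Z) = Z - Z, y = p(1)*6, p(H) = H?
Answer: √48303979/46 ≈ 151.09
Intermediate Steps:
y = 6 (y = 1*6 = 6)
r(Z) = 0
n(N) = N/(-190 + N) (n(N) = (N + 0)/(N - 190) = N/(-190 + N))
l = 22828
√(n(y) + l) = √(6/(-190 + 6) + 22828) = √(6/(-184) + 22828) = √(6*(-1/184) + 22828) = √(-3/92 + 22828) = √(2100173/92) = √48303979/46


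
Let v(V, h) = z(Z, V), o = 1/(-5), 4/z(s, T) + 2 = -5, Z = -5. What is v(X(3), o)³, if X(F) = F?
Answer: -64/343 ≈ -0.18659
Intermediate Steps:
z(s, T) = -4/7 (z(s, T) = 4/(-2 - 5) = 4/(-7) = 4*(-⅐) = -4/7)
o = -⅕ ≈ -0.20000
v(V, h) = -4/7
v(X(3), o)³ = (-4/7)³ = -64/343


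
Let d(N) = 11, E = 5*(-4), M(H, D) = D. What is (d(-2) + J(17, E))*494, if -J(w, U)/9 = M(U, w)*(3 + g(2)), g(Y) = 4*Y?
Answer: -825968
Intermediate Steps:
E = -20
J(w, U) = -99*w (J(w, U) = -9*w*(3 + 4*2) = -9*w*(3 + 8) = -9*w*11 = -99*w)
(d(-2) + J(17, E))*494 = (11 - 99*17)*494 = (11 - 1683)*494 = -1672*494 = -825968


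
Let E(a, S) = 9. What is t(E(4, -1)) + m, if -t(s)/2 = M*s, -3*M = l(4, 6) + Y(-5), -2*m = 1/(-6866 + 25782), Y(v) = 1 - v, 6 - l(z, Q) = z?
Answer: 1815935/37832 ≈ 48.000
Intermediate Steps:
l(z, Q) = 6 - z
m = -1/37832 (m = -1/(2*(-6866 + 25782)) = -1/2/18916 = -1/2*1/18916 = -1/37832 ≈ -2.6433e-5)
M = -8/3 (M = -((6 - 1*4) + (1 - 1*(-5)))/3 = -((6 - 4) + (1 + 5))/3 = -(2 + 6)/3 = -1/3*8 = -8/3 ≈ -2.6667)
t(s) = 16*s/3 (t(s) = -(-16)*s/3 = 16*s/3)
t(E(4, -1)) + m = (16/3)*9 - 1/37832 = 48 - 1/37832 = 1815935/37832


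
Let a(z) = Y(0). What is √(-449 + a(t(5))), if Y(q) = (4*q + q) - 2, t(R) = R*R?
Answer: I*√451 ≈ 21.237*I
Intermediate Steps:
t(R) = R²
Y(q) = -2 + 5*q (Y(q) = 5*q - 2 = -2 + 5*q)
a(z) = -2 (a(z) = -2 + 5*0 = -2 + 0 = -2)
√(-449 + a(t(5))) = √(-449 - 2) = √(-451) = I*√451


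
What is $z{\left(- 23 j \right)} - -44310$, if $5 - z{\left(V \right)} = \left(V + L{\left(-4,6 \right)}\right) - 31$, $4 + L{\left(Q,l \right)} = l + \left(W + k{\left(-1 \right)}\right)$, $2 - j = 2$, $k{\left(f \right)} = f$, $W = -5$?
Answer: $44350$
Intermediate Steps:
$j = 0$ ($j = 2 - 2 = 0$)
$L{\left(Q,l \right)} = -10 + l$ ($L{\left(Q,l \right)} = -4 + \left(l - 6\right) = -4 + \left(-6 + l\right) = -10 + l$)
$z{\left(V \right)} = 40 - V$ ($z{\left(V \right)} = 5 - \left(\left(V + \left(-10 + 6\right)\right) - 31\right) = 5 - \left(\left(V - 4\right) - 31\right) = 5 - \left(\left(-4 + V\right) - 31\right) = 5 - \left(-35 + V\right) = 40 - V$)
$z{\left(- 23 j \right)} - -44310 = \left(40 - \left(-23\right) 0\right) - -44310 = \left(40 - 0\right) + 44310 = \left(40 + 0\right) + 44310 = 40 + 44310 = 44350$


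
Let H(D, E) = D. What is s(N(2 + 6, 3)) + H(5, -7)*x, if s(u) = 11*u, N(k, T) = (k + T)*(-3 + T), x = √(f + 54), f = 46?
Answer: 50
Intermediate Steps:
x = 10 (x = √(46 + 54) = √100 = 10)
N(k, T) = (-3 + T)*(T + k) (N(k, T) = (T + k)*(-3 + T) = (-3 + T)*(T + k))
s(N(2 + 6, 3)) + H(5, -7)*x = 11*(3² - 3*3 - 3*(2 + 6) + 3*(2 + 6)) + 5*10 = 11*(9 - 9 - 3*8 + 3*8) + 50 = 11*(9 - 9 - 24 + 24) + 50 = 11*0 + 50 = 0 + 50 = 50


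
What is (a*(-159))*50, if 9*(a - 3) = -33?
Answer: 5300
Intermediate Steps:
a = -⅔ (a = 3 + (⅑)*(-33) = 3 - 11/3 = -⅔ ≈ -0.66667)
(a*(-159))*50 = -⅔*(-159)*50 = 106*50 = 5300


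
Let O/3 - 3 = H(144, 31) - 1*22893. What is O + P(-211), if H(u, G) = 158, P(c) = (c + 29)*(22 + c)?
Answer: -33798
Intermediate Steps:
P(c) = (22 + c)*(29 + c) (P(c) = (29 + c)*(22 + c) = (22 + c)*(29 + c))
O = -68196 (O = 9 + 3*(158 - 1*22893) = 9 + 3*(158 - 22893) = 9 + 3*(-22735) = 9 - 68205 = -68196)
O + P(-211) = -68196 + (638 + (-211)**2 + 51*(-211)) = -68196 + (638 + 44521 - 10761) = -68196 + 34398 = -33798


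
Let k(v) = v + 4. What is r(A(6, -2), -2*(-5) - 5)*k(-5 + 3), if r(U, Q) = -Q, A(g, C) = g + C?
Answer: -10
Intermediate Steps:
A(g, C) = C + g
k(v) = 4 + v
r(A(6, -2), -2*(-5) - 5)*k(-5 + 3) = (-(-2*(-5) - 5))*(4 + (-5 + 3)) = (-(10 - 5))*(4 - 2) = -1*5*2 = -5*2 = -10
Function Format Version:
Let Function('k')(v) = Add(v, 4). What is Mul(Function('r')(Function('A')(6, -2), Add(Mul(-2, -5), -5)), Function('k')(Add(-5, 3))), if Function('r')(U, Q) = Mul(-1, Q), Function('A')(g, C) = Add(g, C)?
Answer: -10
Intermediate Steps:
Function('A')(g, C) = Add(C, g)
Function('k')(v) = Add(4, v)
Mul(Function('r')(Function('A')(6, -2), Add(Mul(-2, -5), -5)), Function('k')(Add(-5, 3))) = Mul(Mul(-1, Add(Mul(-2, -5), -5)), Add(4, Add(-5, 3))) = Mul(Mul(-1, Add(10, -5)), Add(4, -2)) = Mul(Mul(-1, 5), 2) = Mul(-5, 2) = -10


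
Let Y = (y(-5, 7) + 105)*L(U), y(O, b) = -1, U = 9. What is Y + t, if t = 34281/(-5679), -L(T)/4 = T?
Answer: -2366273/631 ≈ -3750.0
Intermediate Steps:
L(T) = -4*T
Y = -3744 (Y = (-1 + 105)*(-4*9) = 104*(-36) = -3744)
t = -3809/631 (t = 34281*(-1/5679) = -3809/631 ≈ -6.0365)
Y + t = -3744 - 3809/631 = -2366273/631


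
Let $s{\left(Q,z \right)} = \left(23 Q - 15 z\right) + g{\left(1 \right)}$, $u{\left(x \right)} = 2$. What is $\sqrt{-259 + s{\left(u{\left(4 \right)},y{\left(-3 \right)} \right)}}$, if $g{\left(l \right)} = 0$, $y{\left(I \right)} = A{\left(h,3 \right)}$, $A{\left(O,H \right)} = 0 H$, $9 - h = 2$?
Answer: $i \sqrt{213} \approx 14.595 i$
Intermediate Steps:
$h = 7$ ($h = 9 - 2 = 7$)
$A{\left(O,H \right)} = 0$
$y{\left(I \right)} = 0$
$s{\left(Q,z \right)} = - 15 z + 23 Q$ ($s{\left(Q,z \right)} = \left(23 Q - 15 z\right) + 0 = \left(- 15 z + 23 Q\right) + 0 = - 15 z + 23 Q$)
$\sqrt{-259 + s{\left(u{\left(4 \right)},y{\left(-3 \right)} \right)}} = \sqrt{-259 + \left(\left(-15\right) 0 + 23 \cdot 2\right)} = \sqrt{-259 + \left(0 + 46\right)} = \sqrt{-259 + 46} = \sqrt{-213} = i \sqrt{213}$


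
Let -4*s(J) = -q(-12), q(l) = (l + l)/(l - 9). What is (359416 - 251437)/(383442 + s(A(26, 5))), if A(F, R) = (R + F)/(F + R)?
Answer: 755853/2684096 ≈ 0.28160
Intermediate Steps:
q(l) = 2*l/(-9 + l) (q(l) = (2*l)/(-9 + l) = 2*l/(-9 + l))
A(F, R) = 1 (A(F, R) = (F + R)/(F + R) = 1)
s(J) = 2/7 (s(J) = -(-1)*2*(-12)/(-9 - 12)/4 = -(-1)*2*(-12)/(-21)/4 = -(-1)*2*(-12)*(-1/21)/4 = -(-1)*8/(4*7) = -1/4*(-8/7) = 2/7)
(359416 - 251437)/(383442 + s(A(26, 5))) = (359416 - 251437)/(383442 + 2/7) = 107979/(2684096/7) = 107979*(7/2684096) = 755853/2684096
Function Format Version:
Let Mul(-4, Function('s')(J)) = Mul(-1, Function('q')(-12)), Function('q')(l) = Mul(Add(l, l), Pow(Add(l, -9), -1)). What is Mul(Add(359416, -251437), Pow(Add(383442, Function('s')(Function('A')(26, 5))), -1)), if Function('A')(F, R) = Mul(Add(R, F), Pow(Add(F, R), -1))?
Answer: Rational(755853, 2684096) ≈ 0.28160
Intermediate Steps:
Function('q')(l) = Mul(2, l, Pow(Add(-9, l), -1)) (Function('q')(l) = Mul(Mul(2, l), Pow(Add(-9, l), -1)) = Mul(2, l, Pow(Add(-9, l), -1)))
Function('A')(F, R) = 1 (Function('A')(F, R) = Mul(Add(F, R), Pow(Add(F, R), -1)) = 1)
Function('s')(J) = Rational(2, 7) (Function('s')(J) = Mul(Rational(-1, 4), Mul(-1, Mul(2, -12, Pow(Add(-9, -12), -1)))) = Mul(Rational(-1, 4), Mul(-1, Mul(2, -12, Pow(-21, -1)))) = Mul(Rational(-1, 4), Mul(-1, Mul(2, -12, Rational(-1, 21)))) = Mul(Rational(-1, 4), Mul(-1, Rational(8, 7))) = Mul(Rational(-1, 4), Rational(-8, 7)) = Rational(2, 7))
Mul(Add(359416, -251437), Pow(Add(383442, Function('s')(Function('A')(26, 5))), -1)) = Mul(Add(359416, -251437), Pow(Add(383442, Rational(2, 7)), -1)) = Mul(107979, Pow(Rational(2684096, 7), -1)) = Mul(107979, Rational(7, 2684096)) = Rational(755853, 2684096)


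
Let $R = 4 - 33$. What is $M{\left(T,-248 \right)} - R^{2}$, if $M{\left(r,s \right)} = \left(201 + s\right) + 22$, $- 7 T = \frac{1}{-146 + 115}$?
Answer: $-866$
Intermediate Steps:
$T = \frac{1}{217}$ ($T = - \frac{1}{7 \left(-146 + 115\right)} = - \frac{1}{7 \left(-31\right)} = \left(- \frac{1}{7}\right) \left(- \frac{1}{31}\right) = \frac{1}{217} \approx 0.0046083$)
$R = -29$ ($R = 4 - 33 = -29$)
$M{\left(r,s \right)} = 223 + s$
$M{\left(T,-248 \right)} - R^{2} = \left(223 - 248\right) - \left(-29\right)^{2} = -25 - 841 = -866$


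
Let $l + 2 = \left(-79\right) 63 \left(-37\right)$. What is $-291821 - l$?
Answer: $-475968$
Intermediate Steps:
$l = 184147$ ($l = -2 + \left(-79\right) 63 \left(-37\right) = -2 - -184149 = -2 + 184149 = 184147$)
$-291821 - l = -291821 - 184147 = -475968$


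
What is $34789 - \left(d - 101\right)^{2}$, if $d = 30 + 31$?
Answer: $33189$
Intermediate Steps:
$d = 61$
$34789 - \left(d - 101\right)^{2} = 34789 - \left(61 - 101\right)^{2} = 34789 - \left(-40\right)^{2} = 34789 - 1600 = 33189$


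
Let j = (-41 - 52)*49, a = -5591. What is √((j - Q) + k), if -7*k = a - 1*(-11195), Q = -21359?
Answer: √784070/7 ≈ 126.50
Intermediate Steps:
j = -4557 (j = -93*49 = -4557)
k = -5604/7 (k = -(-5591 - 1*(-11195))/7 = -(-5591 + 11195)/7 = -⅐*5604 = -5604/7 ≈ -800.57)
√((j - Q) + k) = √((-4557 - 1*(-21359)) - 5604/7) = √((-4557 + 21359) - 5604/7) = √(16802 - 5604/7) = √(112010/7) = √784070/7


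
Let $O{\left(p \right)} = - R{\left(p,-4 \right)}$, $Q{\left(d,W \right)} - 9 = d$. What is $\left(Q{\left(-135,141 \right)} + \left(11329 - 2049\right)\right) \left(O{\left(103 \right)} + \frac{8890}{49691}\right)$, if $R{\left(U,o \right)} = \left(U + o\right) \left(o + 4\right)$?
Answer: $\frac{81379060}{49691} \approx 1637.7$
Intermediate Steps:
$Q{\left(d,W \right)} = 9 + d$
$R{\left(U,o \right)} = \left(4 + o\right) \left(U + o\right)$ ($R{\left(U,o \right)} = \left(U + o\right) \left(4 + o\right) = \left(4 + o\right) \left(U + o\right)$)
$O{\left(p \right)} = 0$ ($O{\left(p \right)} = - (\left(-4\right)^{2} + 4 p + 4 \left(-4\right) + p \left(-4\right)) = - (16 + 4 p - 16 - 4 p) = \left(-1\right) 0 = 0$)
$\left(Q{\left(-135,141 \right)} + \left(11329 - 2049\right)\right) \left(O{\left(103 \right)} + \frac{8890}{49691}\right) = \left(\left(9 - 135\right) + \left(11329 - 2049\right)\right) \left(0 + \frac{8890}{49691}\right) = \left(-126 + \left(11329 - 2049\right)\right) \left(0 + 8890 \cdot \frac{1}{49691}\right) = \left(-126 + 9280\right) \left(0 + \frac{8890}{49691}\right) = 9154 \cdot \frac{8890}{49691} = \frac{81379060}{49691}$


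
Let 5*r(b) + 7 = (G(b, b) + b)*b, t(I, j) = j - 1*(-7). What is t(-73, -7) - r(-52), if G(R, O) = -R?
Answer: 7/5 ≈ 1.4000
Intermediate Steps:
t(I, j) = 7 + j (t(I, j) = j + 7 = 7 + j)
r(b) = -7/5 (r(b) = -7/5 + ((-b + b)*b)/5 = -7/5 + (0*b)/5 = -7/5 + (⅕)*0 = -7/5 + 0 = -7/5)
t(-73, -7) - r(-52) = (7 - 7) - 1*(-7/5) = 0 + 7/5 = 7/5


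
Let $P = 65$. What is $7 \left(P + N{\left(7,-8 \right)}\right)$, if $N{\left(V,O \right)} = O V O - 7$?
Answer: $3542$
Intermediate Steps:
$N{\left(V,O \right)} = -7 + V O^{2}$ ($N{\left(V,O \right)} = V O^{2} - 7 = -7 + V O^{2}$)
$7 \left(P + N{\left(7,-8 \right)}\right) = 7 \left(65 - \left(7 - 7 \left(-8\right)^{2}\right)\right) = 7 \left(65 + \left(-7 + 7 \cdot 64\right)\right) = 7 \left(65 + \left(-7 + 448\right)\right) = 7 \left(65 + 441\right) = 7 \cdot 506 = 3542$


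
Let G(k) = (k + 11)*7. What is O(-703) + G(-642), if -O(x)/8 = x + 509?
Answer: -2865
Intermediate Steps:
G(k) = 77 + 7*k (G(k) = (11 + k)*7 = 77 + 7*k)
O(x) = -4072 - 8*x (O(x) = -8*(x + 509) = -8*(509 + x) = -4072 - 8*x)
O(-703) + G(-642) = (-4072 - 8*(-703)) + (77 + 7*(-642)) = (-4072 + 5624) + (77 - 4494) = 1552 - 4417 = -2865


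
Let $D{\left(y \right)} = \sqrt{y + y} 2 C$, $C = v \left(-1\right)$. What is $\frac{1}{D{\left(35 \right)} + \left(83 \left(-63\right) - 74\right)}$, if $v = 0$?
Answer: $- \frac{1}{5303} \approx -0.00018857$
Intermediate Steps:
$C = 0$ ($C = 0 \left(-1\right) = 0$)
$D{\left(y \right)} = 0$ ($D{\left(y \right)} = \sqrt{y + y} 2 \cdot 0 = \sqrt{2 y} 2 \cdot 0 = \sqrt{2} \sqrt{y} 2 \cdot 0 = 2 \sqrt{2} \sqrt{y} 0 = 0$)
$\frac{1}{D{\left(35 \right)} + \left(83 \left(-63\right) - 74\right)} = \frac{1}{0 + \left(83 \left(-63\right) - 74\right)} = \frac{1}{0 - 5303} = \frac{1}{-5303} = - \frac{1}{5303}$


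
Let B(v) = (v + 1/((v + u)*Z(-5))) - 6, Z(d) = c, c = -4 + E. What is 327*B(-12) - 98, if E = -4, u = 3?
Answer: -143507/24 ≈ -5979.5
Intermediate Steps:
c = -8 (c = -4 - 4 = -8)
Z(d) = -8
B(v) = -6 + v + 1/(-24 - 8*v) (B(v) = (v + 1/((v + 3)*(-8))) - 6 = (v + 1/((3 + v)*(-8))) - 6 = (v + 1/(-24 - 8*v)) - 6 = -6 + v + 1/(-24 - 8*v))
327*B(-12) - 98 = 327*((-145/8 + (-12)² - 3*(-12))/(3 - 12)) - 98 = 327*((-145/8 + 144 + 36)/(-9)) - 98 = 327*(-⅑*1295/8) - 98 = 327*(-1295/72) - 98 = -141155/24 - 98 = -143507/24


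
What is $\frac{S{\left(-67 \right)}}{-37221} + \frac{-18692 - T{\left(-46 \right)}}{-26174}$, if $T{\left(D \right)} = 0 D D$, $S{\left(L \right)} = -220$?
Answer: $\frac{350746606}{487111227} \approx 0.72005$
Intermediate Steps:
$T{\left(D \right)} = 0$ ($T{\left(D \right)} = 0 D = 0$)
$\frac{S{\left(-67 \right)}}{-37221} + \frac{-18692 - T{\left(-46 \right)}}{-26174} = - \frac{220}{-37221} + \frac{-18692 - 0}{-26174} = \left(-220\right) \left(- \frac{1}{37221}\right) + \left(-18692 + 0\right) \left(- \frac{1}{26174}\right) = \frac{220}{37221} - - \frac{9346}{13087} = \frac{220}{37221} + \frac{9346}{13087} = \frac{350746606}{487111227}$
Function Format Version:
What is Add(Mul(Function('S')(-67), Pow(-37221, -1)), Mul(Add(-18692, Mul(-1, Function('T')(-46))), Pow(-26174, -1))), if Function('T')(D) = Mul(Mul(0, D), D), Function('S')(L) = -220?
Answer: Rational(350746606, 487111227) ≈ 0.72005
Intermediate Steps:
Function('T')(D) = 0 (Function('T')(D) = Mul(0, D) = 0)
Add(Mul(Function('S')(-67), Pow(-37221, -1)), Mul(Add(-18692, Mul(-1, Function('T')(-46))), Pow(-26174, -1))) = Add(Mul(-220, Pow(-37221, -1)), Mul(Add(-18692, Mul(-1, 0)), Pow(-26174, -1))) = Add(Mul(-220, Rational(-1, 37221)), Mul(Add(-18692, 0), Rational(-1, 26174))) = Add(Rational(220, 37221), Mul(-18692, Rational(-1, 26174))) = Add(Rational(220, 37221), Rational(9346, 13087)) = Rational(350746606, 487111227)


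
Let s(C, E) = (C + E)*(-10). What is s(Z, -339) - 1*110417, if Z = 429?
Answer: -111317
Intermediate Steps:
s(C, E) = -10*C - 10*E
s(Z, -339) - 1*110417 = (-10*429 - 10*(-339)) - 1*110417 = (-4290 + 3390) - 110417 = -900 - 110417 = -111317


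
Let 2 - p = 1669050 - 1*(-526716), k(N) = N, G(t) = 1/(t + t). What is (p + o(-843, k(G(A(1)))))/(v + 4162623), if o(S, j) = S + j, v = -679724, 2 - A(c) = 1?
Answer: -4393213/6965798 ≈ -0.63068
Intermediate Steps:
A(c) = 1 (A(c) = 2 - 1*1 = 2 - 1 = 1)
G(t) = 1/(2*t)
p = -2195764 (p = 2 - (1669050 - 1*(-526716)) = 2 - (1669050 + 526716) = 2 - 1*2195766 = 2 - 2195766 = -2195764)
(p + o(-843, k(G(A(1)))))/(v + 4162623) = (-2195764 + (-843 + (1/2)/1))/(-679724 + 4162623) = (-2195764 + (-843 + (1/2)*1))/3482899 = (-2195764 + (-843 + 1/2))*(1/3482899) = (-2195764 - 1685/2)*(1/3482899) = -4393213/2*1/3482899 = -4393213/6965798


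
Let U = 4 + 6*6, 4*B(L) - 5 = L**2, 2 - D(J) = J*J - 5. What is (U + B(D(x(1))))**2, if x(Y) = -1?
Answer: 40401/16 ≈ 2525.1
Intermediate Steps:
D(J) = 7 - J**2 (D(J) = 2 - (J*J - 5) = 2 - (J**2 - 5) = 2 - (-5 + J**2) = 2 + (5 - J**2) = 7 - J**2)
B(L) = 5/4 + L**2/4
U = 40 (U = 4 + 36 = 40)
(U + B(D(x(1))))**2 = (40 + (5/4 + (7 - 1*(-1)**2)**2/4))**2 = (40 + (5/4 + (7 - 1*1)**2/4))**2 = (40 + (5/4 + (7 - 1)**2/4))**2 = (40 + (5/4 + (1/4)*6**2))**2 = (40 + (5/4 + (1/4)*36))**2 = (40 + (5/4 + 9))**2 = (40 + 41/4)**2 = (201/4)**2 = 40401/16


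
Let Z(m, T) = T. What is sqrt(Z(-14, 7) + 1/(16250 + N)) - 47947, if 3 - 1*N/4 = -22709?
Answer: -47947 + sqrt(80289978326)/107098 ≈ -47944.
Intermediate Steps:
N = 90848 (N = 12 - 4*(-22709) = 12 + 90836 = 90848)
sqrt(Z(-14, 7) + 1/(16250 + N)) - 47947 = sqrt(7 + 1/(16250 + 90848)) - 47947 = sqrt(7 + 1/107098) - 47947 = sqrt(749687/107098) - 47947 = sqrt(80289978326)/107098 - 47947 = -47947 + sqrt(80289978326)/107098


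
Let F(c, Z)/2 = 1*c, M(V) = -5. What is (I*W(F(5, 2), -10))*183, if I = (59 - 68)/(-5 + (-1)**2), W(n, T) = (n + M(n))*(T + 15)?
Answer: 41175/4 ≈ 10294.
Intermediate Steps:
F(c, Z) = 2*c (F(c, Z) = 2*(1*c) = 2*c)
W(n, T) = (-5 + n)*(15 + T) (W(n, T) = (n - 5)*(T + 15) = (-5 + n)*(15 + T))
I = 9/4 (I = -9/(-5 + 1) = -9/(-4) = -9*(-1/4) = 9/4 ≈ 2.2500)
(I*W(F(5, 2), -10))*183 = (9*(-75 - 5*(-10) + 15*(2*5) - 20*5)/4)*183 = (9*(-75 + 50 + 15*10 - 10*10)/4)*183 = (9*(-75 + 50 + 150 - 100)/4)*183 = ((9/4)*25)*183 = (225/4)*183 = 41175/4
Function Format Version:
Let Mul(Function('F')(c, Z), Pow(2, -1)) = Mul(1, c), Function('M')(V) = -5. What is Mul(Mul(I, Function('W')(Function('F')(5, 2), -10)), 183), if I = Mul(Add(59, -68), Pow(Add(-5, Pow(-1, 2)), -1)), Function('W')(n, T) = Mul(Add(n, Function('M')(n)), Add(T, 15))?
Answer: Rational(41175, 4) ≈ 10294.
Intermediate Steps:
Function('F')(c, Z) = Mul(2, c) (Function('F')(c, Z) = Mul(2, Mul(1, c)) = Mul(2, c))
Function('W')(n, T) = Mul(Add(-5, n), Add(15, T)) (Function('W')(n, T) = Mul(Add(n, -5), Add(T, 15)) = Mul(Add(-5, n), Add(15, T)))
I = Rational(9, 4) (I = Mul(-9, Pow(Add(-5, 1), -1)) = Mul(-9, Pow(-4, -1)) = Mul(-9, Rational(-1, 4)) = Rational(9, 4) ≈ 2.2500)
Mul(Mul(I, Function('W')(Function('F')(5, 2), -10)), 183) = Mul(Mul(Rational(9, 4), Add(-75, Mul(-5, -10), Mul(15, Mul(2, 5)), Mul(-10, Mul(2, 5)))), 183) = Mul(Mul(Rational(9, 4), Add(-75, 50, Mul(15, 10), Mul(-10, 10))), 183) = Mul(Mul(Rational(9, 4), Add(-75, 50, 150, -100)), 183) = Mul(Mul(Rational(9, 4), 25), 183) = Mul(Rational(225, 4), 183) = Rational(41175, 4)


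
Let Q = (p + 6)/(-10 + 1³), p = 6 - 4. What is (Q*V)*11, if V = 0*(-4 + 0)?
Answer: 0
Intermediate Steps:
p = 2
Q = -8/9 (Q = (2 + 6)/(-10 + 1³) = 8/(-10 + 1) = 8/(-9) = 8*(-⅑) = -8/9 ≈ -0.88889)
V = 0 (V = 0*(-4) = 0)
(Q*V)*11 = -8/9*0*11 = 0*11 = 0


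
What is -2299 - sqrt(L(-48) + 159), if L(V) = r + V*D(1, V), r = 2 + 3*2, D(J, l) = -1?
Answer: -2299 - sqrt(215) ≈ -2313.7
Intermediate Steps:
r = 8 (r = 2 + 6 = 8)
L(V) = 8 - V (L(V) = 8 + V*(-1) = 8 - V)
-2299 - sqrt(L(-48) + 159) = -2299 - sqrt((8 - 1*(-48)) + 159) = -2299 - sqrt((8 + 48) + 159) = -2299 - sqrt(56 + 159) = -2299 - sqrt(215)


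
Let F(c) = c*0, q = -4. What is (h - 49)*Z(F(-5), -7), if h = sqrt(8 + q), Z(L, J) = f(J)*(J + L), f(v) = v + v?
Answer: -4606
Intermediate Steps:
f(v) = 2*v
F(c) = 0
Z(L, J) = 2*J*(J + L) (Z(L, J) = (2*J)*(J + L) = 2*J*(J + L))
h = 2 (h = sqrt(8 - 4) = sqrt(4) = 2)
(h - 49)*Z(F(-5), -7) = (2 - 49)*(2*(-7)*(-7 + 0)) = -94*(-7)*(-7) = -47*98 = -4606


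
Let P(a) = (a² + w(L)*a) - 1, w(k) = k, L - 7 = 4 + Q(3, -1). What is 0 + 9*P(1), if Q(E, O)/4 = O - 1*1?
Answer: 27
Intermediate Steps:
Q(E, O) = -4 + 4*O (Q(E, O) = 4*(O - 1*1) = 4*(O - 1) = 4*(-1 + O) = -4 + 4*O)
L = 3 (L = 7 + (4 + (-4 + 4*(-1))) = 7 + (4 + (-4 - 4)) = 7 + (4 - 8) = 7 - 4 = 3)
P(a) = -1 + a² + 3*a (P(a) = (a² + 3*a) - 1 = -1 + a² + 3*a)
0 + 9*P(1) = 0 + 9*(-1 + 1² + 3*1) = 0 + 9*(-1 + 1 + 3) = 0 + 9*3 = 0 + 27 = 27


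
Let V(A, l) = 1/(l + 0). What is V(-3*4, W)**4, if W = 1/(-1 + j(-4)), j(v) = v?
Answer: 625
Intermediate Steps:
W = -1/5 (W = 1/(-1 - 4) = 1/(-5) = -1/5 ≈ -0.20000)
V(A, l) = 1/l
V(-3*4, W)**4 = (1/(-1/5))**4 = (-5)**4 = 625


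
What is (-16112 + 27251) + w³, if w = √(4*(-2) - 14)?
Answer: 11139 - 22*I*√22 ≈ 11139.0 - 103.19*I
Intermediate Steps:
w = I*√22 (w = √(-8 - 14) = √(-22) = I*√22 ≈ 4.6904*I)
(-16112 + 27251) + w³ = (-16112 + 27251) + (I*√22)³ = 11139 - 22*I*√22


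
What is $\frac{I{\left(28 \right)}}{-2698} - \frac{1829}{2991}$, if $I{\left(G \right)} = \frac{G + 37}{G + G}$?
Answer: $- \frac{276534367}{451904208} \approx -0.61193$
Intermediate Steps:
$I{\left(G \right)} = \frac{37 + G}{2 G}$
$\frac{I{\left(28 \right)}}{-2698} - \frac{1829}{2991} = \frac{\frac{1}{2} \cdot \frac{1}{28} \left(37 + 28\right)}{-2698} - \frac{1829}{2991} = \frac{1}{2} \cdot \frac{1}{28} \cdot 65 \left(- \frac{1}{2698}\right) - \frac{1829}{2991} = \frac{65}{56} \left(- \frac{1}{2698}\right) - \frac{1829}{2991} = - \frac{65}{151088} - \frac{1829}{2991} = - \frac{276534367}{451904208}$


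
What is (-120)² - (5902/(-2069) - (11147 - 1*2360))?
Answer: 47979805/2069 ≈ 23190.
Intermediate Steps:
(-120)² - (5902/(-2069) - (11147 - 1*2360)) = 14400 - (5902*(-1/2069) - (11147 - 2360)) = 14400 - (-5902/2069 - 1*8787) = 14400 - (-5902/2069 - 8787) = 14400 - 1*(-18186205/2069) = 14400 + 18186205/2069 = 47979805/2069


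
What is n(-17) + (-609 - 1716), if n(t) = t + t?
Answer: -2359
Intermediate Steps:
n(t) = 2*t
n(-17) + (-609 - 1716) = 2*(-17) + (-609 - 1716) = -34 - 2325 = -2359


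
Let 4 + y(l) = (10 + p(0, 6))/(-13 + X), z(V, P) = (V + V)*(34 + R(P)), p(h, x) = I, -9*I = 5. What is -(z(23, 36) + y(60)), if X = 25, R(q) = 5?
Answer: -193405/108 ≈ -1790.8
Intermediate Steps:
I = -5/9 (I = -⅑*5 = -5/9 ≈ -0.55556)
p(h, x) = -5/9
z(V, P) = 78*V (z(V, P) = (V + V)*(34 + 5) = (2*V)*39 = 78*V)
y(l) = -347/108 (y(l) = -4 + (10 - 5/9)/(-13 + 25) = -4 + (85/9)/12 = -4 + (85/9)*(1/12) = -4 + 85/108 = -347/108)
-(z(23, 36) + y(60)) = -(78*23 - 347/108) = -(1794 - 347/108) = -1*193405/108 = -193405/108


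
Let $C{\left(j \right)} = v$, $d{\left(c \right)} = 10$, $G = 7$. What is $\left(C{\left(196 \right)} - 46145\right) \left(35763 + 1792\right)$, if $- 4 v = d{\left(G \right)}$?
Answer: $- \frac{3466138725}{2} \approx -1.7331 \cdot 10^{9}$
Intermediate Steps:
$v = - \frac{5}{2}$ ($v = \left(- \frac{1}{4}\right) 10 = - \frac{5}{2} \approx -2.5$)
$C{\left(j \right)} = - \frac{5}{2}$
$\left(C{\left(196 \right)} - 46145\right) \left(35763 + 1792\right) = \left(- \frac{5}{2} - 46145\right) \left(35763 + 1792\right) = \left(- \frac{92295}{2}\right) 37555 = - \frac{3466138725}{2}$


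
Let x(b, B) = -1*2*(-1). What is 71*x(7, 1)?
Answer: 142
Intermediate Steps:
x(b, B) = 2 (x(b, B) = -2*(-1) = 2)
71*x(7, 1) = 71*2 = 142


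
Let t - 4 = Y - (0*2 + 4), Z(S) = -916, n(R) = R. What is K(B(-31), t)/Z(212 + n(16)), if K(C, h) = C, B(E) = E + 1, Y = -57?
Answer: 15/458 ≈ 0.032751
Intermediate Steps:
B(E) = 1 + E
t = -57 (t = 4 + (-57 - (0*2 + 4)) = 4 + (-57 - (0 + 4)) = 4 + (-57 - 1*4) = 4 + (-57 - 4) = 4 - 61 = -57)
K(B(-31), t)/Z(212 + n(16)) = (1 - 31)/(-916) = -30*(-1/916) = 15/458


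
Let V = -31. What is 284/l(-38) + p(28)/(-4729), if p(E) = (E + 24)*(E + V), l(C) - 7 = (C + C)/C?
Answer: 1344440/42561 ≈ 31.589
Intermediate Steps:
l(C) = 9 (l(C) = 7 + (C + C)/C = 7 + (2*C)/C = 7 + 2 = 9)
p(E) = (-31 + E)*(24 + E) (p(E) = (E + 24)*(E - 31) = (24 + E)*(-31 + E) = (-31 + E)*(24 + E))
284/l(-38) + p(28)/(-4729) = 284/9 + (-744 + 28**2 - 7*28)/(-4729) = 284*(1/9) + (-744 + 784 - 196)*(-1/4729) = 284/9 - 156*(-1/4729) = 284/9 + 156/4729 = 1344440/42561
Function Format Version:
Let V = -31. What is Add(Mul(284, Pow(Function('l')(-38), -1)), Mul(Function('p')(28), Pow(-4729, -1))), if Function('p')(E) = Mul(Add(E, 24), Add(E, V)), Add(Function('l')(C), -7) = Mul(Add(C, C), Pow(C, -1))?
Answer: Rational(1344440, 42561) ≈ 31.589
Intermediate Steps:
Function('l')(C) = 9 (Function('l')(C) = Add(7, Mul(Add(C, C), Pow(C, -1))) = Add(7, Mul(Mul(2, C), Pow(C, -1))) = Add(7, 2) = 9)
Function('p')(E) = Mul(Add(-31, E), Add(24, E)) (Function('p')(E) = Mul(Add(E, 24), Add(E, -31)) = Mul(Add(24, E), Add(-31, E)) = Mul(Add(-31, E), Add(24, E)))
Add(Mul(284, Pow(Function('l')(-38), -1)), Mul(Function('p')(28), Pow(-4729, -1))) = Add(Mul(284, Pow(9, -1)), Mul(Add(-744, Pow(28, 2), Mul(-7, 28)), Pow(-4729, -1))) = Add(Mul(284, Rational(1, 9)), Mul(Add(-744, 784, -196), Rational(-1, 4729))) = Add(Rational(284, 9), Mul(-156, Rational(-1, 4729))) = Add(Rational(284, 9), Rational(156, 4729)) = Rational(1344440, 42561)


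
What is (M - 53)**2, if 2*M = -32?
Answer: 4761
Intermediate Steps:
M = -16 (M = (1/2)*(-32) = -16)
(M - 53)**2 = (-16 - 53)**2 = (-69)**2 = 4761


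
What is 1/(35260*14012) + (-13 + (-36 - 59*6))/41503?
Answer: -199107395857/20505101669360 ≈ -0.0097101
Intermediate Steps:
1/(35260*14012) + (-13 + (-36 - 59*6))/41503 = (1/35260)*(1/14012) + (-13 + (-36 - 354))*(1/41503) = 1/494063120 + (-13 - 390)*(1/41503) = 1/494063120 - 403*1/41503 = 1/494063120 - 403/41503 = -199107395857/20505101669360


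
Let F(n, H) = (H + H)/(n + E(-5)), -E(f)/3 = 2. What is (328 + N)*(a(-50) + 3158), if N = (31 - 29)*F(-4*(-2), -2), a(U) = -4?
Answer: 1021896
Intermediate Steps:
E(f) = -6 (E(f) = -3*2 = -6)
F(n, H) = 2*H/(-6 + n) (F(n, H) = (H + H)/(n - 6) = (2*H)/(-6 + n) = 2*H/(-6 + n))
N = -4 (N = (31 - 29)*(2*(-2)/(-6 - 4*(-2))) = 2*(2*(-2)/(-6 + 8)) = 2*(2*(-2)/2) = 2*(2*(-2)*(½)) = 2*(-2) = -4)
(328 + N)*(a(-50) + 3158) = (328 - 4)*(-4 + 3158) = 324*3154 = 1021896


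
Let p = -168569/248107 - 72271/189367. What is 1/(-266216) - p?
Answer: 13271445377754851/12507700407660104 ≈ 1.0611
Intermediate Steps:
p = -49852346820/46983278269 (p = -168569*1/248107 - 72271*1/189367 = -168569/248107 - 72271/189367 = -49852346820/46983278269 ≈ -1.0611)
1/(-266216) - p = 1/(-266216) - 1*(-49852346820/46983278269) = -1/266216 + 49852346820/46983278269 = 13271445377754851/12507700407660104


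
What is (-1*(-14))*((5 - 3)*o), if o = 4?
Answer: 112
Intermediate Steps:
(-1*(-14))*((5 - 3)*o) = (-1*(-14))*((5 - 3)*4) = 14*(2*4) = 14*8 = 112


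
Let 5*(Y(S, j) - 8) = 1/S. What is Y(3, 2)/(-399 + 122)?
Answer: -121/4155 ≈ -0.029122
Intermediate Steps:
Y(S, j) = 8 + 1/(5*S)
Y(3, 2)/(-399 + 122) = (8 + (1/5)/3)/(-399 + 122) = (8 + (1/5)*(1/3))/(-277) = (8 + 1/15)*(-1/277) = (121/15)*(-1/277) = -121/4155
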